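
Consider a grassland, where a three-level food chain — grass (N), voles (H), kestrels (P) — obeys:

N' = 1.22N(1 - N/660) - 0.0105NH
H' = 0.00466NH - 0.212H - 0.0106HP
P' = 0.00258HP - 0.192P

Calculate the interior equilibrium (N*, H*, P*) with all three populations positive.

From dP/dt = 0: 0.00258H* = 0.192, so H* = 74.4.
From dN/dt = 0: 1.22(1 - N*/660) = 0.0105·74.4, giving N* = 660·(1 - 0.64) = 237.
From dH/dt = 0: 0.00466·237 - 0.212 = 0.0106P*, so P* = 0.894/0.0106 = 84.3.

N* ≈ 237, H* ≈ 74.4, P* ≈ 84.3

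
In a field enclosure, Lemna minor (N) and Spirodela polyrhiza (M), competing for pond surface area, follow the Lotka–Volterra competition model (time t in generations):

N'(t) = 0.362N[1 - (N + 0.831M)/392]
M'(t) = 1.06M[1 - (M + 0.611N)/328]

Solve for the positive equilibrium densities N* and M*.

Setting both brackets to zero gives the nullclines N + 0.831M = 392 and 0.611N + M = 328.
Substituting M = 328 - 0.611N into the first: N(1 - 0.831·0.611) = 392 - 0.831·328.
So N* = 119/0.492 = 243, and then M* = 328 - 0.611·243 = 180.

N* ≈ 243, M* ≈ 180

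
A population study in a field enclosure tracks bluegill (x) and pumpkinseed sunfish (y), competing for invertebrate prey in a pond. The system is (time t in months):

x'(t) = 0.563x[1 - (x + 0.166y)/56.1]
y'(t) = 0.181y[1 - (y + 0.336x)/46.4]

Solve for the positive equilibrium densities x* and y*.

x* ≈ 51.3, y* ≈ 29.2

Setting both brackets to zero gives the nullclines x + 0.166y = 56.1 and 0.336x + y = 46.4.
Substituting y = 46.4 - 0.336x into the first: x(1 - 0.166·0.336) = 56.1 - 0.166·46.4.
So x* = 48.4/0.944 = 51.3, and then y* = 46.4 - 0.336·51.3 = 29.2.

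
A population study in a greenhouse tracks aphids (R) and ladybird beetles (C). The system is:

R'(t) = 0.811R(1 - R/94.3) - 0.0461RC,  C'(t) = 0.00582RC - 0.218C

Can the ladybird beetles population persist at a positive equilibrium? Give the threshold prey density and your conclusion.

Threshold R = 37.5; K > 37.5, so yes, the predator persists.

The predator equation gives dC/dt > 0 only when R > 0.218/0.00582 = 37.5.
Without the predator, R → K = 94.3. Since 94.3 > 37.5, the predator can invade and persist.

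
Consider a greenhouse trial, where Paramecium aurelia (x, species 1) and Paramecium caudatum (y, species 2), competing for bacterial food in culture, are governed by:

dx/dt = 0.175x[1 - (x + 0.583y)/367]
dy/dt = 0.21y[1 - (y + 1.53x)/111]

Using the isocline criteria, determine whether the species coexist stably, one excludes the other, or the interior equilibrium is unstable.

Compare the nullcline intercepts: K1/α12 = 367/0.583 = 630 > K2 = 111; K2/α21 = 111/1.53 = 72.5 < K1 = 367.
Since the inequalities point opposite ways, species 1 can invade but species 2 cannot.

species 1 excludes species 2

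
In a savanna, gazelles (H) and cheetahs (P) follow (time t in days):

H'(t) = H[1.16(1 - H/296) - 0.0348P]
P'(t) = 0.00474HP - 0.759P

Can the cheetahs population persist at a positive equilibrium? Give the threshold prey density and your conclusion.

The predator equation gives dP/dt > 0 only when H > 0.759/0.00474 = 160.
Without the predator, H → K = 296. Since 296 > 160, the predator can invade and persist.

Threshold H = 160; K > 160, so yes, the predator persists.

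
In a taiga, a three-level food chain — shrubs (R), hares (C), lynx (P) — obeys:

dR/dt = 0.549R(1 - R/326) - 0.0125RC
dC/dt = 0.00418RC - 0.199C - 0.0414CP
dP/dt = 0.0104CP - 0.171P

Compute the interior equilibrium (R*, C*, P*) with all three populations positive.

From dP/dt = 0: 0.0104C* = 0.171, so C* = 16.4.
From dR/dt = 0: 0.549(1 - R*/326) = 0.0125·16.4, giving R* = 326·(1 - 0.374) = 204.
From dC/dt = 0: 0.00418·204 - 0.199 = 0.0414P*, so P* = 0.654/0.0414 = 15.8.

R* ≈ 204, C* ≈ 16.4, P* ≈ 15.8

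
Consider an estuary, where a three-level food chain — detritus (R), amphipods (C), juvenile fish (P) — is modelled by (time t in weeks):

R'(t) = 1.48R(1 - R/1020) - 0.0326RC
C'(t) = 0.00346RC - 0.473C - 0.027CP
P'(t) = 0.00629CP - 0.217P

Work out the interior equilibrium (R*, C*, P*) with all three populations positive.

From dP/dt = 0: 0.00629C* = 0.217, so C* = 34.5.
From dR/dt = 0: 1.48(1 - R*/1020) = 0.0326·34.5, giving R* = 1020·(1 - 0.76) = 245.
From dC/dt = 0: 0.00346·245 - 0.473 = 0.027P*, so P* = 0.374/0.027 = 13.9.

R* ≈ 245, C* ≈ 34.5, P* ≈ 13.9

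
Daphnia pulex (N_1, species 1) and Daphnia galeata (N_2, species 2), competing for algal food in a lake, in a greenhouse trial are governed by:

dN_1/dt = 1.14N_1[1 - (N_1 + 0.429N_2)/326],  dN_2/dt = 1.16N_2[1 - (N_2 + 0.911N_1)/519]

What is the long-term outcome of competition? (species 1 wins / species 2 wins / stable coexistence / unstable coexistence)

stable coexistence

Compare the nullcline intercepts: K1/α12 = 326/0.429 = 760 > K2 = 519; K2/α21 = 519/0.911 = 570 > K1 = 326.
Since both inequalities hold, each species can invade when rare, so the interior equilibrium is stable.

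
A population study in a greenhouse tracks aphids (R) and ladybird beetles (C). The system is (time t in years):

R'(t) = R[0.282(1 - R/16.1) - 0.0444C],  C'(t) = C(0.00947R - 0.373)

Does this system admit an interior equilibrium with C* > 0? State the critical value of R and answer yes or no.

Threshold R = 39.4; K < 39.4, so no, the predator goes extinct.

The predator equation gives dC/dt > 0 only when R > 0.373/0.00947 = 39.4.
Without the predator, R → K = 16.1. Since 16.1 < 39.4, the predator cannot invade.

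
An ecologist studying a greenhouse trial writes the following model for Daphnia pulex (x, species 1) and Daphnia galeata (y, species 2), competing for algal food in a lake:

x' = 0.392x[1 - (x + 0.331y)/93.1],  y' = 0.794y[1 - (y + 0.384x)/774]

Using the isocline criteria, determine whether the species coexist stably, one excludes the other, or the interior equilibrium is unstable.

Compare the nullcline intercepts: K1/α12 = 93.1/0.331 = 281 < K2 = 774; K2/α21 = 774/0.384 = 2020 > K1 = 93.1.
Since the inequalities point opposite ways, species 2 can invade but species 1 cannot.

species 2 excludes species 1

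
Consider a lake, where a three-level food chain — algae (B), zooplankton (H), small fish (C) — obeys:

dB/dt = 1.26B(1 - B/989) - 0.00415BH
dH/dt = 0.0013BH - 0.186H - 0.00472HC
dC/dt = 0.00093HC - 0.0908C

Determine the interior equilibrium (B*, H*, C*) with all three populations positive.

From dC/dt = 0: 0.00093H* = 0.0908, so H* = 97.6.
From dB/dt = 0: 1.26(1 - B*/989) = 0.00415·97.6, giving B* = 989·(1 - 0.322) = 671.
From dH/dt = 0: 0.0013·671 - 0.186 = 0.00472C*, so C* = 0.686/0.00472 = 145.

B* ≈ 671, H* ≈ 97.6, C* ≈ 145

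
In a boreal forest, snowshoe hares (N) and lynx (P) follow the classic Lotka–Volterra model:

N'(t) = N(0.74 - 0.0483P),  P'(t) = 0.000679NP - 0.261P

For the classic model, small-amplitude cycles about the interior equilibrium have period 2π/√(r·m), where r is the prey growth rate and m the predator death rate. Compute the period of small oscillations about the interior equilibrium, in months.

T ≈ 14.3 months

Here r = 0.74 and m = 0.261, so r·m = 0.193.
ω = √0.193 = 0.439 per month, hence T = 2π/ω ≈ 14.3 months.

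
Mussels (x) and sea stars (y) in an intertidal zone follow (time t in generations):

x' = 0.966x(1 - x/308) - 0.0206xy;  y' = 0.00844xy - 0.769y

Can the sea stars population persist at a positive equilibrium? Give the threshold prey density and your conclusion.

Threshold x = 91.1; K > 91.1, so yes, the predator persists.

The predator equation gives dy/dt > 0 only when x > 0.769/0.00844 = 91.1.
Without the predator, x → K = 308. Since 308 > 91.1, the predator can invade and persist.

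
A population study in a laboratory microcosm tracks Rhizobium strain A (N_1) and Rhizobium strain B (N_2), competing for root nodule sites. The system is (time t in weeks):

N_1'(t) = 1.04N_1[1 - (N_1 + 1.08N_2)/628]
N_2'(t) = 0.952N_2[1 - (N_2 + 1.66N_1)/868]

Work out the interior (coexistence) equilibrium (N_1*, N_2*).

Setting both brackets to zero gives the nullclines N_1 + 1.08N_2 = 628 and 1.66N_1 + N_2 = 868.
Substituting N_2 = 868 - 1.66N_1 into the first: N_1(1 - 1.08·1.66) = 628 - 1.08·868.
So N_1* = -309/-0.793 = 390, and then N_2* = 868 - 1.66·390 = 220.

N_1* ≈ 390, N_2* ≈ 220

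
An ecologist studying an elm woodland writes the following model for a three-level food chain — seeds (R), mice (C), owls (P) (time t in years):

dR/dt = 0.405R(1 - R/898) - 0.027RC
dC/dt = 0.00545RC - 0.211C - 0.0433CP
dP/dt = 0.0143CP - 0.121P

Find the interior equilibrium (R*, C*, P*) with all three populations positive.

From dP/dt = 0: 0.0143C* = 0.121, so C* = 8.46.
From dR/dt = 0: 0.405(1 - R*/898) = 0.027·8.46, giving R* = 898·(1 - 0.564) = 391.
From dC/dt = 0: 0.00545·391 - 0.211 = 0.0433P*, so P* = 1.92/0.0433 = 44.4.

R* ≈ 391, C* ≈ 8.46, P* ≈ 44.4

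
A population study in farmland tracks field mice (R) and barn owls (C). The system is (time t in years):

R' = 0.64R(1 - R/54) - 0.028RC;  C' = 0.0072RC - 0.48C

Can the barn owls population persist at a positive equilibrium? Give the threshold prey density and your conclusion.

Threshold R = 66.7; K < 66.7, so no, the predator goes extinct.

The predator equation gives dC/dt > 0 only when R > 0.48/0.0072 = 66.7.
Without the predator, R → K = 54. Since 54 < 66.7, the predator cannot invade.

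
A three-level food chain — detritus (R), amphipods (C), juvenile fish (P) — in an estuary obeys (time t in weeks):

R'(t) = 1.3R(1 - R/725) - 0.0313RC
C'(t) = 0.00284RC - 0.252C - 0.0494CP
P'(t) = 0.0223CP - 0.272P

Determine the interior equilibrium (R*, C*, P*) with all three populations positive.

From dP/dt = 0: 0.0223C* = 0.272, so C* = 12.2.
From dR/dt = 0: 1.3(1 - R*/725) = 0.0313·12.2, giving R* = 725·(1 - 0.294) = 512.
From dC/dt = 0: 0.00284·512 - 0.252 = 0.0494P*, so P* = 1.2/0.0494 = 24.3.

R* ≈ 512, C* ≈ 12.2, P* ≈ 24.3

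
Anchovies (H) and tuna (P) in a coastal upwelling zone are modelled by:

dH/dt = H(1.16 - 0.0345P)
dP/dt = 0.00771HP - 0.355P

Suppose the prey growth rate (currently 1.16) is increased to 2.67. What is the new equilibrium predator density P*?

P* ≈ 77.4

At the interior fixed point, setting dH/dt = 0 with H > 0 fixes P* = (prey growth rate)/(HP coefficient) — independent of the other coefficients.
With the change, P* = 2.67/0.0345 = 77.4; it rises from 33.6.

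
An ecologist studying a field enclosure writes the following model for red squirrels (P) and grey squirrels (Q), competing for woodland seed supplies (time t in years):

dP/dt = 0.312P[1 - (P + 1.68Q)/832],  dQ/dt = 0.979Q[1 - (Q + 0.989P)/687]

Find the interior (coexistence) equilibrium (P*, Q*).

Setting both brackets to zero gives the nullclines P + 1.68Q = 832 and 0.989P + Q = 687.
Substituting Q = 687 - 0.989P into the first: P(1 - 1.68·0.989) = 832 - 1.68·687.
So P* = -322/-0.662 = 487, and then Q* = 687 - 0.989·487 = 205.

P* ≈ 487, Q* ≈ 205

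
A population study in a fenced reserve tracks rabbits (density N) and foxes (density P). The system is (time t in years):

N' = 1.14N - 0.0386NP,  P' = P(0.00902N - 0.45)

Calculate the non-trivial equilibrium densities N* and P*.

N* ≈ 49.9, P* ≈ 29.5

Set dP/dt = 0 with P > 0: 0.00902N - 0.45 = 0, so N* = 0.45/0.00902 = 49.9.
Set dN/dt = 0 with N > 0: 1.14 - 0.0386P = 0, so P* = 1.14/0.0386 = 29.5.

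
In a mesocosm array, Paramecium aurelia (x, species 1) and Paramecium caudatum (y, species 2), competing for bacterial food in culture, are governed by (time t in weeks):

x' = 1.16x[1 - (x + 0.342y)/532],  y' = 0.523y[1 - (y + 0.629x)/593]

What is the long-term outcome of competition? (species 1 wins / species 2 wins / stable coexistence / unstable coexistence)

Compare the nullcline intercepts: K1/α12 = 532/0.342 = 1560 > K2 = 593; K2/α21 = 593/0.629 = 943 > K1 = 532.
Since both inequalities hold, each species can invade when rare, so the interior equilibrium is stable.

stable coexistence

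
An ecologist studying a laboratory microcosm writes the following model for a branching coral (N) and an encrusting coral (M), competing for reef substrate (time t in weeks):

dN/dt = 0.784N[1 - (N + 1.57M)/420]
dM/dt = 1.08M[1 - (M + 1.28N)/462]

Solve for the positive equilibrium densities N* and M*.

Setting both brackets to zero gives the nullclines N + 1.57M = 420 and 1.28N + M = 462.
Substituting M = 462 - 1.28N into the first: N(1 - 1.57·1.28) = 420 - 1.57·462.
So N* = -305/-1.01 = 302, and then M* = 462 - 1.28·302 = 74.9.

N* ≈ 302, M* ≈ 74.9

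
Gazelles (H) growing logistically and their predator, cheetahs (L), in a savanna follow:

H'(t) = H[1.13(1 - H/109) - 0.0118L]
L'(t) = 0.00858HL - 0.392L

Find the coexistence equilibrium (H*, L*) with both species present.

H* ≈ 45.7, L* ≈ 55.6

From dL/dt = 0 with L > 0: 0.00858H* = 0.392, so H* = 45.7.
Substitute into dH/dt = 0: 1.13(1 - 45.7/109) = 0.0118L*.
The bracket is 0.581, giving L* = 0.656/0.0118 = 55.6.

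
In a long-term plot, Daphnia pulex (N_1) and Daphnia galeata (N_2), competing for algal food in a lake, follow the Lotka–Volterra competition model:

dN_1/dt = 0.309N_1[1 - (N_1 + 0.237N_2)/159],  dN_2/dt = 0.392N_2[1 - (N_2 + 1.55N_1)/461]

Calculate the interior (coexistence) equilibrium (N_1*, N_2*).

N_1* ≈ 78.6, N_2* ≈ 339

Setting both brackets to zero gives the nullclines N_1 + 0.237N_2 = 159 and 1.55N_1 + N_2 = 461.
Substituting N_2 = 461 - 1.55N_1 into the first: N_1(1 - 0.237·1.55) = 159 - 0.237·461.
So N_1* = 49.7/0.633 = 78.6, and then N_2* = 461 - 1.55·78.6 = 339.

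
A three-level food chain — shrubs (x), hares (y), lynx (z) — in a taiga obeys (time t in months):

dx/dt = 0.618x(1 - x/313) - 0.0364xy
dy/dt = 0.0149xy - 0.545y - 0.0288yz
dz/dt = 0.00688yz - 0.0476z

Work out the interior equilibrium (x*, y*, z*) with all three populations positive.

x* ≈ 185, y* ≈ 6.92, z* ≈ 77

From dz/dt = 0: 0.00688y* = 0.0476, so y* = 6.92.
From dx/dt = 0: 0.618(1 - x*/313) = 0.0364·6.92, giving x* = 313·(1 - 0.408) = 185.
From dy/dt = 0: 0.0149·185 - 0.545 = 0.0288z*, so z* = 2.22/0.0288 = 77.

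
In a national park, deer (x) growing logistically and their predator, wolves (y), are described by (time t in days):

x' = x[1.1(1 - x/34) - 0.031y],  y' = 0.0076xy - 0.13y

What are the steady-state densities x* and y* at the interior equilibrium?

From dy/dt = 0 with y > 0: 0.0076x* = 0.13, so x* = 17.1.
Substitute into dx/dt = 0: 1.1(1 - 17.1/34) = 0.031y*.
The bracket is 0.497, giving y* = 0.547/0.031 = 17.6.

x* ≈ 17.1, y* ≈ 17.6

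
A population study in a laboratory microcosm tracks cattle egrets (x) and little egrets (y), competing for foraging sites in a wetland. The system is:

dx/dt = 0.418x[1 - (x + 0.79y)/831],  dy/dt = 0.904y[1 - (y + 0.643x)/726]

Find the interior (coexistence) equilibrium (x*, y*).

x* ≈ 523, y* ≈ 390

Setting both brackets to zero gives the nullclines x + 0.79y = 831 and 0.643x + y = 726.
Substituting y = 726 - 0.643x into the first: x(1 - 0.79·0.643) = 831 - 0.79·726.
So x* = 257/0.492 = 523, and then y* = 726 - 0.643·523 = 390.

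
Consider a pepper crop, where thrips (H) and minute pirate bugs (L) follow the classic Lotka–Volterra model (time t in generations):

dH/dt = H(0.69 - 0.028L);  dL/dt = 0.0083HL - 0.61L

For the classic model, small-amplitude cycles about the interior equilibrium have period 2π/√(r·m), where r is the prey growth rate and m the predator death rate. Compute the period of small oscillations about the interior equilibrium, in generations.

Here r = 0.69 and m = 0.61, so r·m = 0.421.
ω = √0.421 = 0.649 per generation, hence T = 2π/ω ≈ 9.68 generations.

T ≈ 9.68 generations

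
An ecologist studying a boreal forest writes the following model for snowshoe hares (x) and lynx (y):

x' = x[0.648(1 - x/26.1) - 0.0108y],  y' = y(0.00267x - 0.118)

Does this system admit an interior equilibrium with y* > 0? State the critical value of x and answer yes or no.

Threshold x = 44.2; K < 44.2, so no, the predator goes extinct.

The predator equation gives dy/dt > 0 only when x > 0.118/0.00267 = 44.2.
Without the predator, x → K = 26.1. Since 26.1 < 44.2, the predator cannot invade.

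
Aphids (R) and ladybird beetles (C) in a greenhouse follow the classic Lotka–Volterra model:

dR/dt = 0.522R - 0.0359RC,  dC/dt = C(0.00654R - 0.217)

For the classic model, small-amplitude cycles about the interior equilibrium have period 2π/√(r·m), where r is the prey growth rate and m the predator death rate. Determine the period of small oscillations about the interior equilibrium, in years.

Here r = 0.522 and m = 0.217, so r·m = 0.113.
ω = √0.113 = 0.337 per year, hence T = 2π/ω ≈ 18.7 years.

T ≈ 18.7 years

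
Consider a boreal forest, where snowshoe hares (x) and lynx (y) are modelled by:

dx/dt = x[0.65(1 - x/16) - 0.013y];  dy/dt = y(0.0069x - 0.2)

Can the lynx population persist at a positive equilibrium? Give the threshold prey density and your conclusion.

The predator equation gives dy/dt > 0 only when x > 0.2/0.0069 = 29.
Without the predator, x → K = 16. Since 16 < 29, the predator cannot invade.

Threshold x = 29; K < 29, so no, the predator goes extinct.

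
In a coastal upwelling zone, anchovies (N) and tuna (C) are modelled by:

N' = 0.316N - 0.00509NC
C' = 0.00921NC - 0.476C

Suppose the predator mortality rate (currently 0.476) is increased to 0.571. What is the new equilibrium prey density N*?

N* ≈ 62

At the interior fixed point, setting dC/dt = 0 with C > 0 fixes N* = (predator death rate)/(NC coefficient) — independent of the other coefficients.
With the change, N* = 0.571/0.00921 = 62; it rises from 51.7.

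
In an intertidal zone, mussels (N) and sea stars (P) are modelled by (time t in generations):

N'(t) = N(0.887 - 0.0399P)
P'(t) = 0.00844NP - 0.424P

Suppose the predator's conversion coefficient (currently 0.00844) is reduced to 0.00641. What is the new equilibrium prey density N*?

N* ≈ 66.1

At the interior fixed point, setting dP/dt = 0 with P > 0 fixes N* = (predator death rate)/(NP coefficient) — independent of the other coefficients.
With the change, N* = 0.424/0.00641 = 66.1; it rises from 50.2.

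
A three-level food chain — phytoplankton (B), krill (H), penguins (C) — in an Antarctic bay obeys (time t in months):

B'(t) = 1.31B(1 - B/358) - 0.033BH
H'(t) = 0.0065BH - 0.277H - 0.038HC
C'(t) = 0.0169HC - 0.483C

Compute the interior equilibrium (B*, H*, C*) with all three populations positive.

From dC/dt = 0: 0.0169H* = 0.483, so H* = 28.6.
From dB/dt = 0: 1.31(1 - B*/358) = 0.033·28.6, giving B* = 358·(1 - 0.72) = 100.
From dH/dt = 0: 0.0065·100 - 0.277 = 0.038C*, so C* = 0.375/0.038 = 9.86.

B* ≈ 100, H* ≈ 28.6, C* ≈ 9.86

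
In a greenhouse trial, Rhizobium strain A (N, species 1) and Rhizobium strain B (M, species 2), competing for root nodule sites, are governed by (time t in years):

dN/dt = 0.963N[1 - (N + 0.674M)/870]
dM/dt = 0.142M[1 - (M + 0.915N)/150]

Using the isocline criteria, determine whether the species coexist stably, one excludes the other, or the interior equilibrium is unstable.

Compare the nullcline intercepts: K1/α12 = 870/0.674 = 1290 > K2 = 150; K2/α21 = 150/0.915 = 164 < K1 = 870.
Since the inequalities point opposite ways, species 1 can invade but species 2 cannot.

species 1 excludes species 2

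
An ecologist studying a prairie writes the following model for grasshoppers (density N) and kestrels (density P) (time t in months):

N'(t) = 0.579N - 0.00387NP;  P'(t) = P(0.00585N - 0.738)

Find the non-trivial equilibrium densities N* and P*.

Set dP/dt = 0 with P > 0: 0.00585N - 0.738 = 0, so N* = 0.738/0.00585 = 126.
Set dN/dt = 0 with N > 0: 0.579 - 0.00387P = 0, so P* = 0.579/0.00387 = 150.

N* ≈ 126, P* ≈ 150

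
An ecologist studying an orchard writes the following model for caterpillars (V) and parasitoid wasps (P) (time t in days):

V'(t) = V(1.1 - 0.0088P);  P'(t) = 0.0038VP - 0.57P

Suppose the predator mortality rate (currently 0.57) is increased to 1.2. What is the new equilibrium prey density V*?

At the interior fixed point, setting dP/dt = 0 with P > 0 fixes V* = (predator death rate)/(VP coefficient) — independent of the other coefficients.
With the change, V* = 1.2/0.0038 = 316; it rises from 150.

V* ≈ 316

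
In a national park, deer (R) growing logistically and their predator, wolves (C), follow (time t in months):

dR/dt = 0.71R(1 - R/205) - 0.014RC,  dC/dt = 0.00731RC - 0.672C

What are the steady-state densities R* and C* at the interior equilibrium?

R* ≈ 91.9, C* ≈ 28

From dC/dt = 0 with C > 0: 0.00731R* = 0.672, so R* = 91.9.
Substitute into dR/dt = 0: 0.71(1 - 91.9/205) = 0.014C*.
The bracket is 0.552, giving C* = 0.392/0.014 = 28.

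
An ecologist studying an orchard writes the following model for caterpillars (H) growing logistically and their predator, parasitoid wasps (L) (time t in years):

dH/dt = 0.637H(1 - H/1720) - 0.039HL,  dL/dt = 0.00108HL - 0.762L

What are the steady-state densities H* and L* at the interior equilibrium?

H* ≈ 706, L* ≈ 9.63

From dL/dt = 0 with L > 0: 0.00108H* = 0.762, so H* = 706.
Substitute into dH/dt = 0: 0.637(1 - 706/1720) = 0.039L*.
The bracket is 0.59, giving L* = 0.376/0.039 = 9.63.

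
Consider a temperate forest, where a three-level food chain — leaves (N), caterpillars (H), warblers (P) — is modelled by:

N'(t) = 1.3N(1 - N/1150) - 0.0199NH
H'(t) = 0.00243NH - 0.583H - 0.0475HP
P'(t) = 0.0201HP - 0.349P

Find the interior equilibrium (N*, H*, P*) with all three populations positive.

N* ≈ 844, H* ≈ 17.4, P* ≈ 30.9

From dP/dt = 0: 0.0201H* = 0.349, so H* = 17.4.
From dN/dt = 0: 1.3(1 - N*/1150) = 0.0199·17.4, giving N* = 1150·(1 - 0.266) = 844.
From dH/dt = 0: 0.00243·844 - 0.583 = 0.0475P*, so P* = 1.47/0.0475 = 30.9.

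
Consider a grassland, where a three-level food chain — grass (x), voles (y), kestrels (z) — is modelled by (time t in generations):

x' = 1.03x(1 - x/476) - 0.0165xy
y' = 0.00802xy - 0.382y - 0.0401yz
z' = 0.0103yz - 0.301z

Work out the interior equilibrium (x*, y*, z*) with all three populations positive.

x* ≈ 253, y* ≈ 29.2, z* ≈ 41.1

From dz/dt = 0: 0.0103y* = 0.301, so y* = 29.2.
From dx/dt = 0: 1.03(1 - x*/476) = 0.0165·29.2, giving x* = 476·(1 - 0.468) = 253.
From dy/dt = 0: 0.00802·253 - 0.382 = 0.0401z*, so z* = 1.65/0.0401 = 41.1.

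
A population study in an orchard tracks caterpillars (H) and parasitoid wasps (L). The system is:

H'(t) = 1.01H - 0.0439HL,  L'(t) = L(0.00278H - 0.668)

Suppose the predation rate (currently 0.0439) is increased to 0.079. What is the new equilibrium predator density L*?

L* ≈ 12.8

At the interior fixed point, setting dH/dt = 0 with H > 0 fixes L* = (prey growth rate)/(HL coefficient) — independent of the other coefficients.
With the change, L* = 1.01/0.079 = 12.8; it falls from 23.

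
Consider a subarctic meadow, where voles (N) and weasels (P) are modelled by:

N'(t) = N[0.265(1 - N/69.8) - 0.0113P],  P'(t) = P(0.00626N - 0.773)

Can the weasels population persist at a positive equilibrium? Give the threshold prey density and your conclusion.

The predator equation gives dP/dt > 0 only when N > 0.773/0.00626 = 123.
Without the predator, N → K = 69.8. Since 69.8 < 123, the predator cannot invade.

Threshold N = 123; K < 123, so no, the predator goes extinct.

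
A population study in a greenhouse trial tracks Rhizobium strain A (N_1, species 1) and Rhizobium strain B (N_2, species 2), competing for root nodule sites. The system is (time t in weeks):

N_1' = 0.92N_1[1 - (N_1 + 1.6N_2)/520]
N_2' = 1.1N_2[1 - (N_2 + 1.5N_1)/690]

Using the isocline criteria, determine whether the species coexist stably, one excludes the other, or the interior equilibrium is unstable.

unstable coexistence (outcome depends on initial conditions)

Compare the nullcline intercepts: K1/α12 = 520/1.6 = 325 < K2 = 690; K2/α21 = 690/1.5 = 460 < K1 = 520.
Since both are reversed, neither can invade when rare; the interior point is a saddle.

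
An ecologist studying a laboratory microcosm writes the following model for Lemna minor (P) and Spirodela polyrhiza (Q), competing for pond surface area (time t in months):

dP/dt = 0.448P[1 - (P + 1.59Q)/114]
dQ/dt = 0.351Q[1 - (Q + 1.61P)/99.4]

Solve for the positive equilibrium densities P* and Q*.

Setting both brackets to zero gives the nullclines P + 1.59Q = 114 and 1.61P + Q = 99.4.
Substituting Q = 99.4 - 1.61P into the first: P(1 - 1.59·1.61) = 114 - 1.59·99.4.
So P* = -44/-1.56 = 28.2, and then Q* = 99.4 - 1.61·28.2 = 53.9.

P* ≈ 28.2, Q* ≈ 53.9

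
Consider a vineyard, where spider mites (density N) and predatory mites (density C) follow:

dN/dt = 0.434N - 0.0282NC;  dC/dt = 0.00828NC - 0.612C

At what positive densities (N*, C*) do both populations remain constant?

N* ≈ 73.9, C* ≈ 15.4

Set dC/dt = 0 with C > 0: 0.00828N - 0.612 = 0, so N* = 0.612/0.00828 = 73.9.
Set dN/dt = 0 with N > 0: 0.434 - 0.0282C = 0, so C* = 0.434/0.0282 = 15.4.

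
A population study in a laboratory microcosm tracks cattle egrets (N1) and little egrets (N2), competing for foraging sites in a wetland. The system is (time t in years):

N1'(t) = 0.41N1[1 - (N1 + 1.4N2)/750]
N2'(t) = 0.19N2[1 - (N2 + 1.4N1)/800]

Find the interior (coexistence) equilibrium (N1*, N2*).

Setting both brackets to zero gives the nullclines N1 + 1.4N2 = 750 and 1.4N1 + N2 = 800.
Substituting N2 = 800 - 1.4N1 into the first: N1(1 - 1.4·1.4) = 750 - 1.4·800.
So N1* = -370/-0.96 = 385, and then N2* = 800 - 1.4·385 = 260.

N1* ≈ 385, N2* ≈ 260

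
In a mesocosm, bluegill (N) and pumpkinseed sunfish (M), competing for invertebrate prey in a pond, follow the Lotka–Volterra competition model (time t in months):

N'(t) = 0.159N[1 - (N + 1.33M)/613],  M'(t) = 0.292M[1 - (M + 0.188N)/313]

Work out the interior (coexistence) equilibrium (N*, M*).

N* ≈ 262, M* ≈ 264

Setting both brackets to zero gives the nullclines N + 1.33M = 613 and 0.188N + M = 313.
Substituting M = 313 - 0.188N into the first: N(1 - 1.33·0.188) = 613 - 1.33·313.
So N* = 197/0.75 = 262, and then M* = 313 - 0.188·262 = 264.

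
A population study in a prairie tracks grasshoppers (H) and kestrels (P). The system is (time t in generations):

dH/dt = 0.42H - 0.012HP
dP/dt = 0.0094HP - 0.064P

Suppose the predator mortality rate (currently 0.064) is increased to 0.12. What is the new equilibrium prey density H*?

H* ≈ 12.8

At the interior fixed point, setting dP/dt = 0 with P > 0 fixes H* = (predator death rate)/(HP coefficient) — independent of the other coefficients.
With the change, H* = 0.12/0.0094 = 12.8; it rises from 6.81.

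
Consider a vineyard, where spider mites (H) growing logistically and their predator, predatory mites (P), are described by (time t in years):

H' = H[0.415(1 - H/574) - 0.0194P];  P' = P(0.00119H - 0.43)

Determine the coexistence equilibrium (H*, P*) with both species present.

H* ≈ 361, P* ≈ 7.93

From dP/dt = 0 with P > 0: 0.00119H* = 0.43, so H* = 361.
Substitute into dH/dt = 0: 0.415(1 - 361/574) = 0.0194P*.
The bracket is 0.37, giving P* = 0.154/0.0194 = 7.93.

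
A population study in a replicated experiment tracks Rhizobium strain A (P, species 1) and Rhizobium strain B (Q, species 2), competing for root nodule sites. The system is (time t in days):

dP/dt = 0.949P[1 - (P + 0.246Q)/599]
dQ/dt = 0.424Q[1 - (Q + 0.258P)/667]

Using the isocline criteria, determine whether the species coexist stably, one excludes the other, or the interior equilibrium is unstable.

stable coexistence

Compare the nullcline intercepts: K1/α12 = 599/0.246 = 2430 > K2 = 667; K2/α21 = 667/0.258 = 2590 > K1 = 599.
Since both inequalities hold, each species can invade when rare, so the interior equilibrium is stable.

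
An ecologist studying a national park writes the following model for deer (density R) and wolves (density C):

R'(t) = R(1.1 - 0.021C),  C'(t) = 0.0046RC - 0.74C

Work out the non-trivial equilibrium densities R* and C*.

Set dC/dt = 0 with C > 0: 0.0046R - 0.74 = 0, so R* = 0.74/0.0046 = 161.
Set dR/dt = 0 with R > 0: 1.1 - 0.021C = 0, so C* = 1.1/0.021 = 52.4.

R* ≈ 161, C* ≈ 52.4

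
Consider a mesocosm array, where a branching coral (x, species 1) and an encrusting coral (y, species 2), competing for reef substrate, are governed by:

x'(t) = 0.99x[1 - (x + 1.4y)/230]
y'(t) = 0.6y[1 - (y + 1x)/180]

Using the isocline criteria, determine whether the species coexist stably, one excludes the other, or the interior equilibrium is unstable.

Compare the nullcline intercepts: K1/α12 = 230/1.4 = 164 < K2 = 180; K2/α21 = 180/1 = 180 < K1 = 230.
Since both are reversed, neither can invade when rare; the interior point is a saddle.

unstable coexistence (outcome depends on initial conditions)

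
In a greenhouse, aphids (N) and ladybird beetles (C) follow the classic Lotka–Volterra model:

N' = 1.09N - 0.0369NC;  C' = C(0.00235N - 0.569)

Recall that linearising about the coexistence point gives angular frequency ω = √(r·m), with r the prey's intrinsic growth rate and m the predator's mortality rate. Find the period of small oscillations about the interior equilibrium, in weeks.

Here r = 1.09 and m = 0.569, so r·m = 0.62.
ω = √0.62 = 0.788 per week, hence T = 2π/ω ≈ 7.98 weeks.

T ≈ 7.98 weeks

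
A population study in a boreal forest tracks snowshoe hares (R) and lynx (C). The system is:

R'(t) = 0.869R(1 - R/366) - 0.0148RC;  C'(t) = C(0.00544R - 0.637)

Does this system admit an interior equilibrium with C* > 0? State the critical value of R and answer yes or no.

The predator equation gives dC/dt > 0 only when R > 0.637/0.00544 = 117.
Without the predator, R → K = 366. Since 366 > 117, the predator can invade and persist.

Threshold R = 117; K > 117, so yes, the predator persists.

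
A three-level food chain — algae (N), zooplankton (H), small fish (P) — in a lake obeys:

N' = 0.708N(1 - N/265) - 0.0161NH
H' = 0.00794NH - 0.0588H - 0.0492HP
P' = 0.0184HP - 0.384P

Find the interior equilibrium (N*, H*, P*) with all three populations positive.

From dP/dt = 0: 0.0184H* = 0.384, so H* = 20.9.
From dN/dt = 0: 0.708(1 - N*/265) = 0.0161·20.9, giving N* = 265·(1 - 0.475) = 139.
From dH/dt = 0: 0.00794·139 - 0.0588 = 0.0492P*, so P* = 1.05/0.0492 = 21.3.

N* ≈ 139, H* ≈ 20.9, P* ≈ 21.3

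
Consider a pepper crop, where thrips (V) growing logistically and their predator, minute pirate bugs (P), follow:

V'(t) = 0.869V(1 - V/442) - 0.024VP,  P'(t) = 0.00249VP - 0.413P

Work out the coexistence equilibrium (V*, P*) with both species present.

V* ≈ 166, P* ≈ 22.6

From dP/dt = 0 with P > 0: 0.00249V* = 0.413, so V* = 166.
Substitute into dV/dt = 0: 0.869(1 - 166/442) = 0.024P*.
The bracket is 0.625, giving P* = 0.543/0.024 = 22.6.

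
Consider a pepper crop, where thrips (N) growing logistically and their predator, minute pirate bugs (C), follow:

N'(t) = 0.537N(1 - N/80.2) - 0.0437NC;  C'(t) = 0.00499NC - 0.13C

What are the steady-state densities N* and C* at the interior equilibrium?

N* ≈ 26.1, C* ≈ 8.3

From dC/dt = 0 with C > 0: 0.00499N* = 0.13, so N* = 26.1.
Substitute into dN/dt = 0: 0.537(1 - 26.1/80.2) = 0.0437C*.
The bracket is 0.675, giving C* = 0.363/0.0437 = 8.3.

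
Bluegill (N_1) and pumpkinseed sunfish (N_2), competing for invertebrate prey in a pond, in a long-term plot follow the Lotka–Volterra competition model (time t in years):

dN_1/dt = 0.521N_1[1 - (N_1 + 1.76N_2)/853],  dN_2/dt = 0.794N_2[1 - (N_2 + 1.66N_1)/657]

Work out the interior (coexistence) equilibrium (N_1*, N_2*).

Setting both brackets to zero gives the nullclines N_1 + 1.76N_2 = 853 and 1.66N_1 + N_2 = 657.
Substituting N_2 = 657 - 1.66N_1 into the first: N_1(1 - 1.76·1.66) = 853 - 1.76·657.
So N_1* = -303/-1.92 = 158, and then N_2* = 657 - 1.66·158 = 395.

N_1* ≈ 158, N_2* ≈ 395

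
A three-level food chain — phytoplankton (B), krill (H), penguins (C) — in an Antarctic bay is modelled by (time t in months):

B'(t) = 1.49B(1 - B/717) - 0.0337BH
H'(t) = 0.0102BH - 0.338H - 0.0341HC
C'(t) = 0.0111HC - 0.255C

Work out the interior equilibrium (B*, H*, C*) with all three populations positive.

From dC/dt = 0: 0.0111H* = 0.255, so H* = 23.
From dB/dt = 0: 1.49(1 - B*/717) = 0.0337·23, giving B* = 717·(1 - 0.52) = 344.
From dH/dt = 0: 0.0102·344 - 0.338 = 0.0341C*, so C* = 3.18/0.0341 = 93.1.

B* ≈ 344, H* ≈ 23, C* ≈ 93.1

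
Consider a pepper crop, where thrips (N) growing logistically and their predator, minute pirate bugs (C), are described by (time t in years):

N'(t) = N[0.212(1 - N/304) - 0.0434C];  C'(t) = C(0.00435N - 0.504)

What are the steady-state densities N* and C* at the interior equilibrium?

From dC/dt = 0 with C > 0: 0.00435N* = 0.504, so N* = 116.
Substitute into dN/dt = 0: 0.212(1 - 116/304) = 0.0434C*.
The bracket is 0.619, giving C* = 0.131/0.0434 = 3.02.

N* ≈ 116, C* ≈ 3.02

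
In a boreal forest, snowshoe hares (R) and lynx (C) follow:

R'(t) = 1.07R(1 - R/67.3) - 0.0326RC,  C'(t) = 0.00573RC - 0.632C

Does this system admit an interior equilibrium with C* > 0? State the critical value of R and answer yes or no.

Threshold R = 110; K < 110, so no, the predator goes extinct.

The predator equation gives dC/dt > 0 only when R > 0.632/0.00573 = 110.
Without the predator, R → K = 67.3. Since 67.3 < 110, the predator cannot invade.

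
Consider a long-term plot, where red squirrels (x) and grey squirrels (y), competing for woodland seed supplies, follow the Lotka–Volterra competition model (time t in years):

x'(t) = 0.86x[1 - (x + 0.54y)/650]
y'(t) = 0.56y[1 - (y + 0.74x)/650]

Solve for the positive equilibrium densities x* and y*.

Setting both brackets to zero gives the nullclines x + 0.54y = 650 and 0.74x + y = 650.
Substituting y = 650 - 0.74x into the first: x(1 - 0.54·0.74) = 650 - 0.54·650.
So x* = 299/0.6 = 498, and then y* = 650 - 0.74·498 = 281.

x* ≈ 498, y* ≈ 281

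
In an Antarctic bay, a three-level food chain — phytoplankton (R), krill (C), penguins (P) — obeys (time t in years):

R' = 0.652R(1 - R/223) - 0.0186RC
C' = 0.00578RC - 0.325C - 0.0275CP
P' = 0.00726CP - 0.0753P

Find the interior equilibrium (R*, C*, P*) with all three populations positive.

R* ≈ 157, C* ≈ 10.4, P* ≈ 21.2

From dP/dt = 0: 0.00726C* = 0.0753, so C* = 10.4.
From dR/dt = 0: 0.652(1 - R*/223) = 0.0186·10.4, giving R* = 223·(1 - 0.296) = 157.
From dC/dt = 0: 0.00578·157 - 0.325 = 0.0275P*, so P* = 0.583/0.0275 = 21.2.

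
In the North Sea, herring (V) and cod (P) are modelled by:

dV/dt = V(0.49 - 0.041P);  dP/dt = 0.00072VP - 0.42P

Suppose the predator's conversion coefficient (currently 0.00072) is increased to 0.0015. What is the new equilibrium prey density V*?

V* ≈ 280

At the interior fixed point, setting dP/dt = 0 with P > 0 fixes V* = (predator death rate)/(VP coefficient) — independent of the other coefficients.
With the change, V* = 0.42/0.0015 = 280; it falls from 583.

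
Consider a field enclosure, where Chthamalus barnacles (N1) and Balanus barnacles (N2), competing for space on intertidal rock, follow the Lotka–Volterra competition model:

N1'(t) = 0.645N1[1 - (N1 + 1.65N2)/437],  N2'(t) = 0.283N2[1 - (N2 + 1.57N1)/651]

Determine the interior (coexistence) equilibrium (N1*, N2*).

N1* ≈ 401, N2* ≈ 22.1

Setting both brackets to zero gives the nullclines N1 + 1.65N2 = 437 and 1.57N1 + N2 = 651.
Substituting N2 = 651 - 1.57N1 into the first: N1(1 - 1.65·1.57) = 437 - 1.65·651.
So N1* = -637/-1.59 = 401, and then N2* = 651 - 1.57·401 = 22.1.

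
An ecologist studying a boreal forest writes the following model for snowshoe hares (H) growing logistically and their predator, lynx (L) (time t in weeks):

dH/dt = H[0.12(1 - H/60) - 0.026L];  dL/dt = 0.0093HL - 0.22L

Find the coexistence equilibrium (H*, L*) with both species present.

H* ≈ 23.7, L* ≈ 2.8

From dL/dt = 0 with L > 0: 0.0093H* = 0.22, so H* = 23.7.
Substitute into dH/dt = 0: 0.12(1 - 23.7/60) = 0.026L*.
The bracket is 0.606, giving L* = 0.0727/0.026 = 2.8.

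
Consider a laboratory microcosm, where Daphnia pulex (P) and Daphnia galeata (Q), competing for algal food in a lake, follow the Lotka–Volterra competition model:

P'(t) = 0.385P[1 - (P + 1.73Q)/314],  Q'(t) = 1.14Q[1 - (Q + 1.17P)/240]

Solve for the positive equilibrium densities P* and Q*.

Setting both brackets to zero gives the nullclines P + 1.73Q = 314 and 1.17P + Q = 240.
Substituting Q = 240 - 1.17P into the first: P(1 - 1.73·1.17) = 314 - 1.73·240.
So P* = -101/-1.02 = 98.8, and then Q* = 240 - 1.17·98.8 = 124.

P* ≈ 98.8, Q* ≈ 124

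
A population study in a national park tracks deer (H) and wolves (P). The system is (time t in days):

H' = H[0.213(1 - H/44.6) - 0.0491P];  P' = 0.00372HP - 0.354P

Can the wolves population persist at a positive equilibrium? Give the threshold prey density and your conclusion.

Threshold H = 95.2; K < 95.2, so no, the predator goes extinct.

The predator equation gives dP/dt > 0 only when H > 0.354/0.00372 = 95.2.
Without the predator, H → K = 44.6. Since 44.6 < 95.2, the predator cannot invade.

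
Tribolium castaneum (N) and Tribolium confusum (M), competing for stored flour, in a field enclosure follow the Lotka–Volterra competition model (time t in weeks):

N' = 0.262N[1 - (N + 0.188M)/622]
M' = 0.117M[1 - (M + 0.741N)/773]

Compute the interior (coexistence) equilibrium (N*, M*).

Setting both brackets to zero gives the nullclines N + 0.188M = 622 and 0.741N + M = 773.
Substituting M = 773 - 0.741N into the first: N(1 - 0.188·0.741) = 622 - 0.188·773.
So N* = 477/0.861 = 554, and then M* = 773 - 0.741·554 = 363.

N* ≈ 554, M* ≈ 363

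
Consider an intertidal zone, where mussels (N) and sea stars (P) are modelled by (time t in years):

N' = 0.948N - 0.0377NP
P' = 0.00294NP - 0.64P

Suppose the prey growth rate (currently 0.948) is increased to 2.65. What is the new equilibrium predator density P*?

P* ≈ 70.3

At the interior fixed point, setting dN/dt = 0 with N > 0 fixes P* = (prey growth rate)/(NP coefficient) — independent of the other coefficients.
With the change, P* = 2.65/0.0377 = 70.3; it rises from 25.1.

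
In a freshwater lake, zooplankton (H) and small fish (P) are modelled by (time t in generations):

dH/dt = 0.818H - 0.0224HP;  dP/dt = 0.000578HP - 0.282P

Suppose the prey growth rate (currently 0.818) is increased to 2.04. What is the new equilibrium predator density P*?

P* ≈ 91.1

At the interior fixed point, setting dH/dt = 0 with H > 0 fixes P* = (prey growth rate)/(HP coefficient) — independent of the other coefficients.
With the change, P* = 2.04/0.0224 = 91.1; it rises from 36.5.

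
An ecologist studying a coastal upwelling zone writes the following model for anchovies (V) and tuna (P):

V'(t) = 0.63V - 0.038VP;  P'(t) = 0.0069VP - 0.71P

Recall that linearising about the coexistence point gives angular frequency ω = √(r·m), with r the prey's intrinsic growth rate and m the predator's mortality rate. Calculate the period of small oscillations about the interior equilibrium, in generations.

Here r = 0.63 and m = 0.71, so r·m = 0.447.
ω = √0.447 = 0.669 per generation, hence T = 2π/ω ≈ 9.39 generations.

T ≈ 9.39 generations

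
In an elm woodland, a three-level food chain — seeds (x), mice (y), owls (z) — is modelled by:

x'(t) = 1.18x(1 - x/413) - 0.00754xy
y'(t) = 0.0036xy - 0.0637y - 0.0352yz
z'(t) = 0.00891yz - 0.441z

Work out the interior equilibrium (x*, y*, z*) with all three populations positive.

From dz/dt = 0: 0.00891y* = 0.441, so y* = 49.5.
From dx/dt = 0: 1.18(1 - x*/413) = 0.00754·49.5, giving x* = 413·(1 - 0.316) = 282.
From dy/dt = 0: 0.0036·282 - 0.0637 = 0.0352z*, so z* = 0.953/0.0352 = 27.1.

x* ≈ 282, y* ≈ 49.5, z* ≈ 27.1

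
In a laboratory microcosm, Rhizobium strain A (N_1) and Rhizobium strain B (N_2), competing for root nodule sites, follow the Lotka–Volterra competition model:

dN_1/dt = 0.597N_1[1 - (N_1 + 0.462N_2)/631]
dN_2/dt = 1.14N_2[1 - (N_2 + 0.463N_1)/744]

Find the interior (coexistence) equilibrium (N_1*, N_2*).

Setting both brackets to zero gives the nullclines N_1 + 0.462N_2 = 631 and 0.463N_1 + N_2 = 744.
Substituting N_2 = 744 - 0.463N_1 into the first: N_1(1 - 0.462·0.463) = 631 - 0.462·744.
So N_1* = 287/0.786 = 365, and then N_2* = 744 - 0.463·365 = 575.

N_1* ≈ 365, N_2* ≈ 575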